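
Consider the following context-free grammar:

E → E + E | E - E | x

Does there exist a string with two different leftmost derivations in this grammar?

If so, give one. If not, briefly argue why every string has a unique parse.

Yes - the string 'x - x - x - x' has two distinct leftmost derivations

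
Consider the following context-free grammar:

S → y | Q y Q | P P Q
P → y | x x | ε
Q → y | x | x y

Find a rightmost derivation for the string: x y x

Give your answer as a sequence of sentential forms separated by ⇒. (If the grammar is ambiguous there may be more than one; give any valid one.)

S ⇒ Q y Q ⇒ Q y x ⇒ x y x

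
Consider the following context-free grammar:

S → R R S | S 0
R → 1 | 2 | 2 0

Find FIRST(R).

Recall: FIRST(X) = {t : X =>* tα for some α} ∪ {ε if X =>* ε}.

We compute FIRST(R) using the standard algorithm.
FIRST(R) = {1, 2}
FIRST(S) = {1, 2}
Therefore, FIRST(R) = {1, 2}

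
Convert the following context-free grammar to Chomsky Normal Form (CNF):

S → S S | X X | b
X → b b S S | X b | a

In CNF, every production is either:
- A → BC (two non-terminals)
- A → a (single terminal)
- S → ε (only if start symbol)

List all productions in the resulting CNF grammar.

S → b; TB → b; X → a; S → S S; S → X X; X → TB X0; X0 → TB X1; X1 → S S; X → X TB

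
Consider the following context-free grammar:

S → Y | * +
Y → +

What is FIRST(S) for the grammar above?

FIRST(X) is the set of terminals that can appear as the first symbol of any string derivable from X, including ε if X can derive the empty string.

We compute FIRST(S) using the standard algorithm.
FIRST(S) = {*, +}
FIRST(Y) = {+}
Therefore, FIRST(S) = {*, +}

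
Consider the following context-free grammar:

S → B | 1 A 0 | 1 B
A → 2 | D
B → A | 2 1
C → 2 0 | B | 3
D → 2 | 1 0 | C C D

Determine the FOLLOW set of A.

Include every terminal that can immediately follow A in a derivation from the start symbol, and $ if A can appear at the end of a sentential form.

We compute FOLLOW(A) using the standard algorithm.
FOLLOW(S) starts with {$}.
FIRST(A) = {1, 2, 3}
FIRST(B) = {1, 2, 3}
FIRST(C) = {1, 2, 3}
FIRST(D) = {1, 2, 3}
FIRST(S) = {1, 2, 3}
FOLLOW(A) = {$, 0, 1, 2, 3}
FOLLOW(B) = {$, 1, 2, 3}
FOLLOW(C) = {1, 2, 3}
FOLLOW(D) = {$, 0, 1, 2, 3}
FOLLOW(S) = {$}
Therefore, FOLLOW(A) = {$, 0, 1, 2, 3}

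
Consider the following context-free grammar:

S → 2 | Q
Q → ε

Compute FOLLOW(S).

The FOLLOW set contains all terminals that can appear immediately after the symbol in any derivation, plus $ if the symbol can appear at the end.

We compute FOLLOW(S) using the standard algorithm.
FOLLOW(S) starts with {$}.
FIRST(Q) = {ε}
FIRST(S) = {2, ε}
FOLLOW(Q) = {$}
FOLLOW(S) = {$}
Therefore, FOLLOW(S) = {$}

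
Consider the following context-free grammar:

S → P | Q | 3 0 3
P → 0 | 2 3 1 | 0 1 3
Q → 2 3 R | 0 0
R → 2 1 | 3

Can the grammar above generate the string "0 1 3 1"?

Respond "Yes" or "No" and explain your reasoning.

No - no valid derivation exists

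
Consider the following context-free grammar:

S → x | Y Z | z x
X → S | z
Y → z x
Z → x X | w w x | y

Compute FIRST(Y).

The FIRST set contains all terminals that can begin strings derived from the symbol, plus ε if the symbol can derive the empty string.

We compute FIRST(Y) using the standard algorithm.
FIRST(S) = {x, z}
FIRST(X) = {x, z}
FIRST(Y) = {z}
FIRST(Z) = {w, x, y}
Therefore, FIRST(Y) = {z}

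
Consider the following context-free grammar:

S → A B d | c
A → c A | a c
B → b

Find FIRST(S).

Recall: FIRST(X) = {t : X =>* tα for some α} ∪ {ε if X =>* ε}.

We compute FIRST(S) using the standard algorithm.
FIRST(A) = {a, c}
FIRST(B) = {b}
FIRST(S) = {a, c}
Therefore, FIRST(S) = {a, c}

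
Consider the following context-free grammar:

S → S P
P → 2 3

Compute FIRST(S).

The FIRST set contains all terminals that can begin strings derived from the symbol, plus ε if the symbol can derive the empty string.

We compute FIRST(S) using the standard algorithm.
FIRST(P) = {2}
FIRST(S) = {}
Therefore, FIRST(S) = {}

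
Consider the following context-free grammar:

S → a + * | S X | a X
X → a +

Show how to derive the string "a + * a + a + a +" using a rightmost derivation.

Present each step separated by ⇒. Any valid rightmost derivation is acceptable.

S ⇒ S X ⇒ S a + ⇒ S X a + ⇒ S a + a + ⇒ S X a + a + ⇒ S a + a + a + ⇒ a + * a + a + a +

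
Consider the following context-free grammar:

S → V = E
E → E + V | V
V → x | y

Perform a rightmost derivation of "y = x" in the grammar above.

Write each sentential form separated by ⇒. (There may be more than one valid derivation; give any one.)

S ⇒ V = E ⇒ V = V ⇒ V = x ⇒ y = x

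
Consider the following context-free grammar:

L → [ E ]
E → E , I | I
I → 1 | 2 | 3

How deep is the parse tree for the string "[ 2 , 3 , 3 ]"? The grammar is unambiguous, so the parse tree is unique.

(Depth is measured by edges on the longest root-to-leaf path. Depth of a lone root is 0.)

5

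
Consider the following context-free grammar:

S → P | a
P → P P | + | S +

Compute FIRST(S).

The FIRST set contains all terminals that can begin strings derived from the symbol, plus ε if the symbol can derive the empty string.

We compute FIRST(S) using the standard algorithm.
FIRST(P) = {+, a}
FIRST(S) = {+, a}
Therefore, FIRST(S) = {+, a}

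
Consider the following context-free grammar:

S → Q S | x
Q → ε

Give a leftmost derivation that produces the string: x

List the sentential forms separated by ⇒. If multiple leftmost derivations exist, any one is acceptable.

S ⇒ Q S ⇒ S ⇒ Q S ⇒ S ⇒ x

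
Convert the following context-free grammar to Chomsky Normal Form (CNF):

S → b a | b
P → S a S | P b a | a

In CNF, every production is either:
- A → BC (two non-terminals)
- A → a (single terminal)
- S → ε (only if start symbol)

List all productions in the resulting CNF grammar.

TB → b; TA → a; S → b; P → a; S → TB TA; P → S X0; X0 → TA S; P → P X1; X1 → TB TA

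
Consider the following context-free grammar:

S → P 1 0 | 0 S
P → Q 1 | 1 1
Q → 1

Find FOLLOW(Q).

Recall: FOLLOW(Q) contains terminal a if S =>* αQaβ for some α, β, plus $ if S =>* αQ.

We compute FOLLOW(Q) using the standard algorithm.
FOLLOW(S) starts with {$}.
FIRST(P) = {1}
FIRST(Q) = {1}
FIRST(S) = {0, 1}
FOLLOW(P) = {1}
FOLLOW(Q) = {1}
FOLLOW(S) = {$}
Therefore, FOLLOW(Q) = {1}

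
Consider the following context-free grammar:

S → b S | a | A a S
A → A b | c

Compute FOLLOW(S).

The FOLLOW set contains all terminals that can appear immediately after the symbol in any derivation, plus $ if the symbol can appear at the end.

We compute FOLLOW(S) using the standard algorithm.
FOLLOW(S) starts with {$}.
FIRST(A) = {c}
FIRST(S) = {a, b, c}
FOLLOW(A) = {a, b}
FOLLOW(S) = {$}
Therefore, FOLLOW(S) = {$}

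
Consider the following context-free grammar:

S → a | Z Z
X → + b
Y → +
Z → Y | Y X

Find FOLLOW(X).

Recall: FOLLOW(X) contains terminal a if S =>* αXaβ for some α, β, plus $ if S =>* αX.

We compute FOLLOW(X) using the standard algorithm.
FOLLOW(S) starts with {$}.
FIRST(S) = {+, a}
FIRST(X) = {+}
FIRST(Y) = {+}
FIRST(Z) = {+}
FOLLOW(S) = {$}
FOLLOW(X) = {$, +}
FOLLOW(Y) = {$, +}
FOLLOW(Z) = {$, +}
Therefore, FOLLOW(X) = {$, +}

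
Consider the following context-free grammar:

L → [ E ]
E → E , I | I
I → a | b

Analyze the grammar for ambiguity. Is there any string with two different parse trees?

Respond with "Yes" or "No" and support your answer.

No - the grammar is unambiguous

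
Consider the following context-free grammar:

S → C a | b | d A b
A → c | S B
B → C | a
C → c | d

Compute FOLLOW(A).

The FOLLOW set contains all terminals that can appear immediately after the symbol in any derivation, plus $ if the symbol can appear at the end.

We compute FOLLOW(A) using the standard algorithm.
FOLLOW(S) starts with {$}.
FIRST(A) = {b, c, d}
FIRST(B) = {a, c, d}
FIRST(C) = {c, d}
FIRST(S) = {b, c, d}
FOLLOW(A) = {b}
FOLLOW(B) = {b}
FOLLOW(C) = {a, b}
FOLLOW(S) = {$, a, c, d}
Therefore, FOLLOW(A) = {b}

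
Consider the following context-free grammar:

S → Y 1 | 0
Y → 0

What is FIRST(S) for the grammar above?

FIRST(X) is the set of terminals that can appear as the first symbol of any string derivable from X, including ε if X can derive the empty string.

We compute FIRST(S) using the standard algorithm.
FIRST(S) = {0}
FIRST(Y) = {0}
Therefore, FIRST(S) = {0}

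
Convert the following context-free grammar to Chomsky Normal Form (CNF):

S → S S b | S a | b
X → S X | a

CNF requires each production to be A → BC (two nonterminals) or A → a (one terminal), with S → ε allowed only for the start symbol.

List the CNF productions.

TB → b; TA → a; S → b; X → a; S → S X0; X0 → S TB; S → S TA; X → S X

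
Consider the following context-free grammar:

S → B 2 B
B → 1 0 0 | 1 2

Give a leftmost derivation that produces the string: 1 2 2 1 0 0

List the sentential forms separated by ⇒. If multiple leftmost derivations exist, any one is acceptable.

S ⇒ B 2 B ⇒ 1 2 2 B ⇒ 1 2 2 1 0 0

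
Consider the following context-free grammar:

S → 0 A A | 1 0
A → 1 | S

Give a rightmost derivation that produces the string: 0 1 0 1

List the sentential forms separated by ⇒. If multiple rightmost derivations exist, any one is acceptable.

S ⇒ 0 A A ⇒ 0 A 1 ⇒ 0 S 1 ⇒ 0 1 0 1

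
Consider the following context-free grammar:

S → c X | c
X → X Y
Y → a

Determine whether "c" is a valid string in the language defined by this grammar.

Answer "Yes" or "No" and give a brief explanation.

Yes - a valid derivation exists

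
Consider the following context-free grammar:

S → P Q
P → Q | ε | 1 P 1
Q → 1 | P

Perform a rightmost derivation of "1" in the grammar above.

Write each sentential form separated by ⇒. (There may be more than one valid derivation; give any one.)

S ⇒ P Q ⇒ P 1 ⇒ 1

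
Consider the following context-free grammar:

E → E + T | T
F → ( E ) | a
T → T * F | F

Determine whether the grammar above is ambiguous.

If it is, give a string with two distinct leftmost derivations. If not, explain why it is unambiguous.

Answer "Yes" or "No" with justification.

No - the grammar is unambiguous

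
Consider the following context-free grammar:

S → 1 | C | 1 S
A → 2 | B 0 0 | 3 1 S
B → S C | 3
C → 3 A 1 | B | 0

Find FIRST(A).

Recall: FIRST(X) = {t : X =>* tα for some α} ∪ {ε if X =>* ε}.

We compute FIRST(A) using the standard algorithm.
FIRST(A) = {0, 1, 2, 3}
FIRST(B) = {0, 1, 3}
FIRST(C) = {0, 1, 3}
FIRST(S) = {0, 1, 3}
Therefore, FIRST(A) = {0, 1, 2, 3}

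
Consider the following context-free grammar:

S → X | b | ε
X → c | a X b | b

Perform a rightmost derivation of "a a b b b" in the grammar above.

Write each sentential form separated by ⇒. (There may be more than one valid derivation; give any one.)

S ⇒ X ⇒ a X b ⇒ a a X b b ⇒ a a b b b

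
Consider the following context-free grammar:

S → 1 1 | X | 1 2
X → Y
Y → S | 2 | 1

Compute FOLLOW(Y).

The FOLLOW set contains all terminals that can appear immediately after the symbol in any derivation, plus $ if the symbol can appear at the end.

We compute FOLLOW(Y) using the standard algorithm.
FOLLOW(S) starts with {$}.
FIRST(S) = {1, 2}
FIRST(X) = {1, 2}
FIRST(Y) = {1, 2}
FOLLOW(S) = {$}
FOLLOW(X) = {$}
FOLLOW(Y) = {$}
Therefore, FOLLOW(Y) = {$}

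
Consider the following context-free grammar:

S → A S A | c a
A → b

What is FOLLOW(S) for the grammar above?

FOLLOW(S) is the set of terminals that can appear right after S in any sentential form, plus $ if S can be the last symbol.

We compute FOLLOW(S) using the standard algorithm.
FOLLOW(S) starts with {$}.
FIRST(A) = {b}
FIRST(S) = {b, c}
FOLLOW(A) = {$, b, c}
FOLLOW(S) = {$, b}
Therefore, FOLLOW(S) = {$, b}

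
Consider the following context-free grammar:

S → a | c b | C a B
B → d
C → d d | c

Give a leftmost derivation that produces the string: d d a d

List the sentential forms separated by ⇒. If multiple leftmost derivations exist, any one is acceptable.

S ⇒ C a B ⇒ d d a B ⇒ d d a d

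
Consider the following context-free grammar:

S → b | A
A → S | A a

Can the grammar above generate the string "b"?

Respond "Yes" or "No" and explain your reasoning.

Yes - a valid derivation exists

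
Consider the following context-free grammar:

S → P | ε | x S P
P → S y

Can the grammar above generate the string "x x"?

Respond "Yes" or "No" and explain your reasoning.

No - no valid derivation exists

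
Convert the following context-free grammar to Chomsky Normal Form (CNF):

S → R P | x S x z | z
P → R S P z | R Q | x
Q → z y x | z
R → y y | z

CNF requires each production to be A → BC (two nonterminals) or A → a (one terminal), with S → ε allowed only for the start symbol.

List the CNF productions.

TX → x; TZ → z; S → z; P → x; TY → y; Q → z; R → z; S → R P; S → TX X0; X0 → S X1; X1 → TX TZ; P → R X2; X2 → S X3; X3 → P TZ; P → R Q; Q → TZ X4; X4 → TY TX; R → TY TY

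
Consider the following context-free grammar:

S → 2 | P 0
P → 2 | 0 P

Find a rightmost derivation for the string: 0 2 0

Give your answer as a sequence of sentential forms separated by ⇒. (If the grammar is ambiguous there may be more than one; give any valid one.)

S ⇒ P 0 ⇒ 0 P 0 ⇒ 0 2 0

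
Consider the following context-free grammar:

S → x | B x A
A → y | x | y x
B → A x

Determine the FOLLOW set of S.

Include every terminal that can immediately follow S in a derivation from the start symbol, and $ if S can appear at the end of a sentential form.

We compute FOLLOW(S) using the standard algorithm.
FOLLOW(S) starts with {$}.
FIRST(A) = {x, y}
FIRST(B) = {x, y}
FIRST(S) = {x, y}
FOLLOW(A) = {$, x}
FOLLOW(B) = {x}
FOLLOW(S) = {$}
Therefore, FOLLOW(S) = {$}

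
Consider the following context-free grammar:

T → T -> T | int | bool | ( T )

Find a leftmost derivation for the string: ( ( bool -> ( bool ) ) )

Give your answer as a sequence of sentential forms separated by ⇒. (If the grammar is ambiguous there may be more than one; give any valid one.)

T ⇒ ( T ) ⇒ ( ( T ) ) ⇒ ( ( T -> T ) ) ⇒ ( ( bool -> T ) ) ⇒ ( ( bool -> ( T ) ) ) ⇒ ( ( bool -> ( bool ) ) )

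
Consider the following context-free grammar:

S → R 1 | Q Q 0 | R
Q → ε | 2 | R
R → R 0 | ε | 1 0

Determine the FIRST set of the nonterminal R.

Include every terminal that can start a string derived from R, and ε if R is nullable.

We compute FIRST(R) using the standard algorithm.
FIRST(Q) = {0, 1, 2, ε}
FIRST(R) = {0, 1, ε}
FIRST(S) = {0, 1, 2, ε}
Therefore, FIRST(R) = {0, 1, ε}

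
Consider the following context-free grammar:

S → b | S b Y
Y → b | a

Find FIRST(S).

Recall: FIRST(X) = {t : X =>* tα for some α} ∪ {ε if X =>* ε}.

We compute FIRST(S) using the standard algorithm.
FIRST(S) = {b}
FIRST(Y) = {a, b}
Therefore, FIRST(S) = {b}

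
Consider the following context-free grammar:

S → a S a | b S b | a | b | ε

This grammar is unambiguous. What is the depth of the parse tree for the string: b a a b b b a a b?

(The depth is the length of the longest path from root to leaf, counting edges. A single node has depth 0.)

5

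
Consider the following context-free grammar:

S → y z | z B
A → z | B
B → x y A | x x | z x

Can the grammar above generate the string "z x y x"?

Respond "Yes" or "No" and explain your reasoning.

No - no valid derivation exists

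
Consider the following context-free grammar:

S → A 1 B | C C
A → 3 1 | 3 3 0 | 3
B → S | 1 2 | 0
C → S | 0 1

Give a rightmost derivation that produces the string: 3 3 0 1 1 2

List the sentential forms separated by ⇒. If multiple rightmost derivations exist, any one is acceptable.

S ⇒ A 1 B ⇒ A 1 1 2 ⇒ 3 3 0 1 1 2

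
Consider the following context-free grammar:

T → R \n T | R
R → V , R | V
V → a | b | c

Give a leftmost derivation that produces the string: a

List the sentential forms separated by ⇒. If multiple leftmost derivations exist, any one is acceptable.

T ⇒ R ⇒ V ⇒ a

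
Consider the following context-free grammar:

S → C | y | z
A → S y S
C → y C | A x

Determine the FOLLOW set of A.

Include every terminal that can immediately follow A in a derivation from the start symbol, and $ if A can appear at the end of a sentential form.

We compute FOLLOW(A) using the standard algorithm.
FOLLOW(S) starts with {$}.
FIRST(A) = {y, z}
FIRST(C) = {y, z}
FIRST(S) = {y, z}
FOLLOW(A) = {x}
FOLLOW(C) = {$, x, y}
FOLLOW(S) = {$, x, y}
Therefore, FOLLOW(A) = {x}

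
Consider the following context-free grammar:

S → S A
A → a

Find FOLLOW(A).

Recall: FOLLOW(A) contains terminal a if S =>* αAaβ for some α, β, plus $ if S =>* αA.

We compute FOLLOW(A) using the standard algorithm.
FOLLOW(S) starts with {$}.
FIRST(A) = {a}
FIRST(S) = {}
FOLLOW(A) = {$, a}
FOLLOW(S) = {$, a}
Therefore, FOLLOW(A) = {$, a}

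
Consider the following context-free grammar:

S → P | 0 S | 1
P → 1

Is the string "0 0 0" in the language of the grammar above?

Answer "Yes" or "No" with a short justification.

No - no valid derivation exists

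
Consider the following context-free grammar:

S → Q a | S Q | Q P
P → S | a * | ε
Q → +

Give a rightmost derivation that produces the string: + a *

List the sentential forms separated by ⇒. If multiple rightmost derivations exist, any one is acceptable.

S ⇒ Q P ⇒ Q a * ⇒ + a *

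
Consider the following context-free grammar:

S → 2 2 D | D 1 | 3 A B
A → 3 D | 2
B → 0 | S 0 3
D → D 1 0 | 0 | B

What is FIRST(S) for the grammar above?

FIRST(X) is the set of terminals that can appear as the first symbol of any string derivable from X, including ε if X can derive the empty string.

We compute FIRST(S) using the standard algorithm.
FIRST(A) = {2, 3}
FIRST(B) = {0, 2, 3}
FIRST(D) = {0, 2, 3}
FIRST(S) = {0, 2, 3}
Therefore, FIRST(S) = {0, 2, 3}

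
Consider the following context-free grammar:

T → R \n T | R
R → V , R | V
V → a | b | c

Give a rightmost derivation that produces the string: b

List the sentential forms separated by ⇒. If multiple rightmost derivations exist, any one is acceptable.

T ⇒ R ⇒ V ⇒ b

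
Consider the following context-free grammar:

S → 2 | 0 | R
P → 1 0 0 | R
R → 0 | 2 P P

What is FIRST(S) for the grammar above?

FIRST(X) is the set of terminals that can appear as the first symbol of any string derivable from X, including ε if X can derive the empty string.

We compute FIRST(S) using the standard algorithm.
FIRST(P) = {0, 1, 2}
FIRST(R) = {0, 2}
FIRST(S) = {0, 2}
Therefore, FIRST(S) = {0, 2}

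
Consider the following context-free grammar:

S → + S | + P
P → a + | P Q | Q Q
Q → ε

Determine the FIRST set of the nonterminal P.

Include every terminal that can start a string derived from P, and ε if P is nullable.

We compute FIRST(P) using the standard algorithm.
FIRST(P) = {a, ε}
FIRST(Q) = {ε}
FIRST(S) = {+}
Therefore, FIRST(P) = {a, ε}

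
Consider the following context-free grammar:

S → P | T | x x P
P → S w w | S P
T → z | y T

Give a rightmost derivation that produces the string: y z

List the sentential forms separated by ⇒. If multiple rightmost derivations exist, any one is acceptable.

S ⇒ T ⇒ y T ⇒ y z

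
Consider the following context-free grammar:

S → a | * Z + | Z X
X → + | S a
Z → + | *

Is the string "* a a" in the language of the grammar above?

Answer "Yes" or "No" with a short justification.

Yes - a valid derivation exists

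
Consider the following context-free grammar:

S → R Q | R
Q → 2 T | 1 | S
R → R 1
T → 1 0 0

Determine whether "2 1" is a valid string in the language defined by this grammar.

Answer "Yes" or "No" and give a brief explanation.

No - no valid derivation exists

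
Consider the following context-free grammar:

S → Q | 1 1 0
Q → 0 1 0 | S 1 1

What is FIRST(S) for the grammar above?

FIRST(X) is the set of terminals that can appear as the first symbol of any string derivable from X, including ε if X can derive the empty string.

We compute FIRST(S) using the standard algorithm.
FIRST(Q) = {0, 1}
FIRST(S) = {0, 1}
Therefore, FIRST(S) = {0, 1}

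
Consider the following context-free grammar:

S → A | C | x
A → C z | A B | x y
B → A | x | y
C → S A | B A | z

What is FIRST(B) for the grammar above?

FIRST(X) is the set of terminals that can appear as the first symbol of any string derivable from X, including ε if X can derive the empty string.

We compute FIRST(B) using the standard algorithm.
FIRST(A) = {x, y, z}
FIRST(B) = {x, y, z}
FIRST(C) = {x, y, z}
FIRST(S) = {x, y, z}
Therefore, FIRST(B) = {x, y, z}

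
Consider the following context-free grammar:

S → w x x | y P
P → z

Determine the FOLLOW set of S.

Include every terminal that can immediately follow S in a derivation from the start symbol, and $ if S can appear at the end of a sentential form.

We compute FOLLOW(S) using the standard algorithm.
FOLLOW(S) starts with {$}.
FIRST(P) = {z}
FIRST(S) = {w, y}
FOLLOW(P) = {$}
FOLLOW(S) = {$}
Therefore, FOLLOW(S) = {$}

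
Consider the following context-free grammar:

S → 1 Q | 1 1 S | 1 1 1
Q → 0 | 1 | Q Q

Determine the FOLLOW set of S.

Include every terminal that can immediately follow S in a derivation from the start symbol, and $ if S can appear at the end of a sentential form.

We compute FOLLOW(S) using the standard algorithm.
FOLLOW(S) starts with {$}.
FIRST(Q) = {0, 1}
FIRST(S) = {1}
FOLLOW(Q) = {$, 0, 1}
FOLLOW(S) = {$}
Therefore, FOLLOW(S) = {$}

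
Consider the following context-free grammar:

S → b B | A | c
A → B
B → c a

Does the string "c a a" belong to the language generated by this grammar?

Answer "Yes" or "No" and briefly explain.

No - no valid derivation exists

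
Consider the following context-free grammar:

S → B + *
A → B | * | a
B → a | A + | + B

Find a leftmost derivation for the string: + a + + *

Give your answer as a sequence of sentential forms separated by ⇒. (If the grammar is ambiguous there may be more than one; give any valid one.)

S ⇒ B + * ⇒ + B + * ⇒ + A + + * ⇒ + B + + * ⇒ + a + + *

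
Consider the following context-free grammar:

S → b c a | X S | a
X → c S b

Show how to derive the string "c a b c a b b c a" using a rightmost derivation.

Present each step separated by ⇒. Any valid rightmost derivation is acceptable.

S ⇒ X S ⇒ X X S ⇒ X X b c a ⇒ X c S b b c a ⇒ X c a b b c a ⇒ c S b c a b b c a ⇒ c a b c a b b c a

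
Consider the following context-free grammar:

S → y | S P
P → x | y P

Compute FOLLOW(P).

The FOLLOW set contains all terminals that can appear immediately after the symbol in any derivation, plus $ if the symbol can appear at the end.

We compute FOLLOW(P) using the standard algorithm.
FOLLOW(S) starts with {$}.
FIRST(P) = {x, y}
FIRST(S) = {y}
FOLLOW(P) = {$, x, y}
FOLLOW(S) = {$, x, y}
Therefore, FOLLOW(P) = {$, x, y}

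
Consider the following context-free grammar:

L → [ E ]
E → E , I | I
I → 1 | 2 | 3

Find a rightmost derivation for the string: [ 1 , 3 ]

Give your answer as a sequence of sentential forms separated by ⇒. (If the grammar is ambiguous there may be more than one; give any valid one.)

L ⇒ [ E ] ⇒ [ E , I ] ⇒ [ E , 3 ] ⇒ [ I , 3 ] ⇒ [ 1 , 3 ]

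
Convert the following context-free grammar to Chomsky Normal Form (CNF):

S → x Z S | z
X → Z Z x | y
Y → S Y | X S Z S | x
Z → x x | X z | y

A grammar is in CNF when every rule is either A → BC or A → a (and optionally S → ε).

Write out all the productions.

TX → x; S → z; X → y; Y → x; TZ → z; Z → y; S → TX X0; X0 → Z S; X → Z X1; X1 → Z TX; Y → S Y; Y → X X2; X2 → S X3; X3 → Z S; Z → TX TX; Z → X TZ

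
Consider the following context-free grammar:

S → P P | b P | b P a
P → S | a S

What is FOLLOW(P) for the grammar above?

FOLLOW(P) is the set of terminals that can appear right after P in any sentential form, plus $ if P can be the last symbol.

We compute FOLLOW(P) using the standard algorithm.
FOLLOW(S) starts with {$}.
FIRST(P) = {a, b}
FIRST(S) = {a, b}
FOLLOW(P) = {$, a, b}
FOLLOW(S) = {$, a, b}
Therefore, FOLLOW(P) = {$, a, b}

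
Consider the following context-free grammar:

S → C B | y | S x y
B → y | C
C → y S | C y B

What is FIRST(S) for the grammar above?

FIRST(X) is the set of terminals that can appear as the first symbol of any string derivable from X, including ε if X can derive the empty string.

We compute FIRST(S) using the standard algorithm.
FIRST(B) = {y}
FIRST(C) = {y}
FIRST(S) = {y}
Therefore, FIRST(S) = {y}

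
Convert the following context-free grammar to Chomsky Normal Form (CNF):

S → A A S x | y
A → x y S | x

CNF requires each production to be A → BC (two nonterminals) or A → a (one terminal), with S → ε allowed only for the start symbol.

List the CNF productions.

TX → x; S → y; TY → y; A → x; S → A X0; X0 → A X1; X1 → S TX; A → TX X2; X2 → TY S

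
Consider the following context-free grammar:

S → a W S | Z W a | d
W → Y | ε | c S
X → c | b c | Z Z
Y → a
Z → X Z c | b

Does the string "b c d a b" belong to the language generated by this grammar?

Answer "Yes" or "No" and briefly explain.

No - no valid derivation exists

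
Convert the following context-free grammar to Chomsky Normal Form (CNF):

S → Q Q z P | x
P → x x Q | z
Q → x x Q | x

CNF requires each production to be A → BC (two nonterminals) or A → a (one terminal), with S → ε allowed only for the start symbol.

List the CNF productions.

TZ → z; S → x; TX → x; P → z; Q → x; S → Q X0; X0 → Q X1; X1 → TZ P; P → TX X2; X2 → TX Q; Q → TX X3; X3 → TX Q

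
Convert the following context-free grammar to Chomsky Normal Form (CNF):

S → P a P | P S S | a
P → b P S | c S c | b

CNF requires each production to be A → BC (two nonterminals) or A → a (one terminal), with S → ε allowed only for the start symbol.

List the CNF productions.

TA → a; S → a; TB → b; TC → c; P → b; S → P X0; X0 → TA P; S → P X1; X1 → S S; P → TB X2; X2 → P S; P → TC X3; X3 → S TC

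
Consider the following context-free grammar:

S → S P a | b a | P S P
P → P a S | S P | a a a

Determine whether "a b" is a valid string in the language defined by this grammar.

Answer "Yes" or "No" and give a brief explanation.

No - no valid derivation exists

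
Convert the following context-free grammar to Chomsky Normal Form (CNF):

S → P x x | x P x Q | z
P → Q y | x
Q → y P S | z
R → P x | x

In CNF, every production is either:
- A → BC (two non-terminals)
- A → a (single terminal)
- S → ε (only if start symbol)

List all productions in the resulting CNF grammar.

TX → x; S → z; TY → y; P → x; Q → z; R → x; S → P X0; X0 → TX TX; S → TX X1; X1 → P X2; X2 → TX Q; P → Q TY; Q → TY X3; X3 → P S; R → P TX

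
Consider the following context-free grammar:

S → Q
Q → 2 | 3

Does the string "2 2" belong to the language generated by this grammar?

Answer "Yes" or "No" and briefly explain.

No - no valid derivation exists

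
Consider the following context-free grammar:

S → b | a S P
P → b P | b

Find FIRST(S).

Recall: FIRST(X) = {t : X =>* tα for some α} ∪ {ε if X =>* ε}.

We compute FIRST(S) using the standard algorithm.
FIRST(P) = {b}
FIRST(S) = {a, b}
Therefore, FIRST(S) = {a, b}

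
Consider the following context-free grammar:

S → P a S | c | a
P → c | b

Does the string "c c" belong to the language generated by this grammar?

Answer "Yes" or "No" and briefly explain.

No - no valid derivation exists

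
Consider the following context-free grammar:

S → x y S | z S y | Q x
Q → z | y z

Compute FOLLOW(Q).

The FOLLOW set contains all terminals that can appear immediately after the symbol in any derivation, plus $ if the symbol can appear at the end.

We compute FOLLOW(Q) using the standard algorithm.
FOLLOW(S) starts with {$}.
FIRST(Q) = {y, z}
FIRST(S) = {x, y, z}
FOLLOW(Q) = {x}
FOLLOW(S) = {$, y}
Therefore, FOLLOW(Q) = {x}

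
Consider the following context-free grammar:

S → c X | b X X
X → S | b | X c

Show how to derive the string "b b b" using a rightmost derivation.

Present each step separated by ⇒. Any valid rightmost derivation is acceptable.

S ⇒ b X X ⇒ b X b ⇒ b b b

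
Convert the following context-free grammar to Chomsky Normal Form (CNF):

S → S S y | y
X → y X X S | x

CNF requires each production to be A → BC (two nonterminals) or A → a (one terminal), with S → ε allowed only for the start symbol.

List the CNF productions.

TY → y; S → y; X → x; S → S X0; X0 → S TY; X → TY X1; X1 → X X2; X2 → X S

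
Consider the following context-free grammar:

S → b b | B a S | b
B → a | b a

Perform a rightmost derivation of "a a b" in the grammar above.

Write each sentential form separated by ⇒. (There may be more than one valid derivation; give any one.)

S ⇒ B a S ⇒ B a b ⇒ a a b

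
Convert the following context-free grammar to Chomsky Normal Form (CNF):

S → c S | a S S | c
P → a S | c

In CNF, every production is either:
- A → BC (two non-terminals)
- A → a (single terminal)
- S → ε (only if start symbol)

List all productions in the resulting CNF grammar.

TC → c; TA → a; S → c; P → c; S → TC S; S → TA X0; X0 → S S; P → TA S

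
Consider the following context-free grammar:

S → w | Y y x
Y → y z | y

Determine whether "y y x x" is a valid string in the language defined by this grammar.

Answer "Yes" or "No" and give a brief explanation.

No - no valid derivation exists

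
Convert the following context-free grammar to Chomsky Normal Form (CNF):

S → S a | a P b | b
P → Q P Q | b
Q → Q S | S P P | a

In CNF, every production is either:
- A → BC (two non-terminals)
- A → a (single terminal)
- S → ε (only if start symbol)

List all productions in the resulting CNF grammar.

TA → a; TB → b; S → b; P → b; Q → a; S → S TA; S → TA X0; X0 → P TB; P → Q X1; X1 → P Q; Q → Q S; Q → S X2; X2 → P P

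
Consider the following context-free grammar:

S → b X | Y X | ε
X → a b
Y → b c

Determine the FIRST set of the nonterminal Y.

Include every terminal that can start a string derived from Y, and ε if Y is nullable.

We compute FIRST(Y) using the standard algorithm.
FIRST(S) = {b, ε}
FIRST(X) = {a}
FIRST(Y) = {b}
Therefore, FIRST(Y) = {b}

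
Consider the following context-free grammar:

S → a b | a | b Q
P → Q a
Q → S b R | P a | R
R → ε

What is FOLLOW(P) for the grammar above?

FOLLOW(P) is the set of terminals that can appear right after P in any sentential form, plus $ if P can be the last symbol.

We compute FOLLOW(P) using the standard algorithm.
FOLLOW(S) starts with {$}.
FIRST(P) = {a, b}
FIRST(Q) = {a, b, ε}
FIRST(R) = {ε}
FIRST(S) = {a, b}
FOLLOW(P) = {a}
FOLLOW(Q) = {$, a, b}
FOLLOW(R) = {$, a, b}
FOLLOW(S) = {$, b}
Therefore, FOLLOW(P) = {a}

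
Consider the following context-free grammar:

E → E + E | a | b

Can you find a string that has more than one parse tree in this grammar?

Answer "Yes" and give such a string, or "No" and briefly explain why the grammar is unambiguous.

Yes - the string 'a + a + a + a + b' has two distinct parse trees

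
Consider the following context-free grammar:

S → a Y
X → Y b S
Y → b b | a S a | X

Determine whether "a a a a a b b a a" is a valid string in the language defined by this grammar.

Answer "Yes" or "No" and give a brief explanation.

Yes - a valid derivation exists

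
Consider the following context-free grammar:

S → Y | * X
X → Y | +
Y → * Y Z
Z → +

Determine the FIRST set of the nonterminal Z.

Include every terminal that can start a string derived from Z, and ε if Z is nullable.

We compute FIRST(Z) using the standard algorithm.
FIRST(S) = {*}
FIRST(X) = {*, +}
FIRST(Y) = {*}
FIRST(Z) = {+}
Therefore, FIRST(Z) = {+}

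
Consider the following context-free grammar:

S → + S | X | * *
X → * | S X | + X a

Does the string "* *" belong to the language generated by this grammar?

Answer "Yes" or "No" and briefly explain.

Yes - a valid derivation exists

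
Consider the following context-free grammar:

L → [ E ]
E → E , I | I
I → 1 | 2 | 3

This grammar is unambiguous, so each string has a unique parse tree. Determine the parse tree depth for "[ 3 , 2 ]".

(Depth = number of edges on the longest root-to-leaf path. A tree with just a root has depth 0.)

4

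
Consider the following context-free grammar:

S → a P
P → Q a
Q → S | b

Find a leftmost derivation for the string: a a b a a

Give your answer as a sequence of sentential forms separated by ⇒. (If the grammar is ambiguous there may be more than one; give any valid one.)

S ⇒ a P ⇒ a Q a ⇒ a S a ⇒ a a P a ⇒ a a Q a a ⇒ a a b a a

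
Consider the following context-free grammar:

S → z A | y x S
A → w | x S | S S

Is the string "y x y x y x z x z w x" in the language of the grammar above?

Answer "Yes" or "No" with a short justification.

No - no valid derivation exists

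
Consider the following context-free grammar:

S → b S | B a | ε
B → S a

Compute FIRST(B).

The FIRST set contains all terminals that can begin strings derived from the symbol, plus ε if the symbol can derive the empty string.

We compute FIRST(B) using the standard algorithm.
FIRST(B) = {a, b}
FIRST(S) = {a, b, ε}
Therefore, FIRST(B) = {a, b}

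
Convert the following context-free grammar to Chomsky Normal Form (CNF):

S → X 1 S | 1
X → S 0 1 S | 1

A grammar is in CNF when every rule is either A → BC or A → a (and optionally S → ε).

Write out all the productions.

T1 → 1; S → 1; T0 → 0; X → 1; S → X X0; X0 → T1 S; X → S X1; X1 → T0 X2; X2 → T1 S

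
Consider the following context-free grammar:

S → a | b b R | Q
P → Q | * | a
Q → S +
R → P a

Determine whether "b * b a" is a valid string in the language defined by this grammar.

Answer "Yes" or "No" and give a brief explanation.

No - no valid derivation exists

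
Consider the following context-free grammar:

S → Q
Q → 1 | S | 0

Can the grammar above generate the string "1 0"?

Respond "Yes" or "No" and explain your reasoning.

No - no valid derivation exists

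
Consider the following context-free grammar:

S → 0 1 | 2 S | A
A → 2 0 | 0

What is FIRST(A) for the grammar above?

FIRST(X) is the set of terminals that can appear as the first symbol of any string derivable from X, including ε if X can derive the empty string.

We compute FIRST(A) using the standard algorithm.
FIRST(A) = {0, 2}
FIRST(S) = {0, 2}
Therefore, FIRST(A) = {0, 2}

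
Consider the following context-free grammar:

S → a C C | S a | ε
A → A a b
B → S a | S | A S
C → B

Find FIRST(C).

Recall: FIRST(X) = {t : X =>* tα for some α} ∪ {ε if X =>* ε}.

We compute FIRST(C) using the standard algorithm.
FIRST(A) = {}
FIRST(B) = {a, ε}
FIRST(C) = {a, ε}
FIRST(S) = {a, ε}
Therefore, FIRST(C) = {a, ε}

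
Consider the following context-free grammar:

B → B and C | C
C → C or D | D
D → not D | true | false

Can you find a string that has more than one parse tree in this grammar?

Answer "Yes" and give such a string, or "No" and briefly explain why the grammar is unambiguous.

No - the grammar is unambiguous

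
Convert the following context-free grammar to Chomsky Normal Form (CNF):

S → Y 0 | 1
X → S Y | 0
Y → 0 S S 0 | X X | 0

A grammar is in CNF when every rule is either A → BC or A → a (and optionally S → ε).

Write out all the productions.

T0 → 0; S → 1; X → 0; Y → 0; S → Y T0; X → S Y; Y → T0 X0; X0 → S X1; X1 → S T0; Y → X X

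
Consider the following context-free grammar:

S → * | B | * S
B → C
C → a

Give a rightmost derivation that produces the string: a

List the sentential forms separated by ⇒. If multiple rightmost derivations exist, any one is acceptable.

S ⇒ B ⇒ C ⇒ a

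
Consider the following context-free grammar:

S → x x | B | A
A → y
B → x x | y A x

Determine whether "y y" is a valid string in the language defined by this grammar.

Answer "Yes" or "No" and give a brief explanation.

No - no valid derivation exists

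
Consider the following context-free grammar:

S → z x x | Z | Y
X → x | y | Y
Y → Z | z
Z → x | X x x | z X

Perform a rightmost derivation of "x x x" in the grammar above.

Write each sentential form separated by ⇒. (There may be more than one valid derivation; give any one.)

S ⇒ Z ⇒ X x x ⇒ x x x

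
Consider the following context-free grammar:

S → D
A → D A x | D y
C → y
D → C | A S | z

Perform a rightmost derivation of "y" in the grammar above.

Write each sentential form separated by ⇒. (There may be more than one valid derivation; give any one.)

S ⇒ D ⇒ C ⇒ y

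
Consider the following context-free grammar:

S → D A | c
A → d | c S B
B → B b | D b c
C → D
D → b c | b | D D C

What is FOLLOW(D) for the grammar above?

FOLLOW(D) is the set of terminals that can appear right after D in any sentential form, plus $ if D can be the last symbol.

We compute FOLLOW(D) using the standard algorithm.
FOLLOW(S) starts with {$}.
FIRST(A) = {c, d}
FIRST(B) = {b}
FIRST(C) = {b}
FIRST(D) = {b}
FIRST(S) = {b, c}
FOLLOW(A) = {$, b}
FOLLOW(B) = {$, b}
FOLLOW(C) = {b, c, d}
FOLLOW(D) = {b, c, d}
FOLLOW(S) = {$, b}
Therefore, FOLLOW(D) = {b, c, d}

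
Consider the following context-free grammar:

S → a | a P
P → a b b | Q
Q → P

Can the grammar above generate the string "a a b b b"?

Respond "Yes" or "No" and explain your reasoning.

No - no valid derivation exists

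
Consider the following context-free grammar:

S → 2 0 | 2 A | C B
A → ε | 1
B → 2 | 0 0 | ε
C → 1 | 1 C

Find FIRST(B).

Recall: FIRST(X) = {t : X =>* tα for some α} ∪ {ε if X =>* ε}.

We compute FIRST(B) using the standard algorithm.
FIRST(A) = {1, ε}
FIRST(B) = {0, 2, ε}
FIRST(C) = {1}
FIRST(S) = {1, 2}
Therefore, FIRST(B) = {0, 2, ε}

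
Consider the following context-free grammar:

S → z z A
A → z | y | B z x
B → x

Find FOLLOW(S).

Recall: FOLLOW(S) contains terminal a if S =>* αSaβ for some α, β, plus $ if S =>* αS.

We compute FOLLOW(S) using the standard algorithm.
FOLLOW(S) starts with {$}.
FIRST(A) = {x, y, z}
FIRST(B) = {x}
FIRST(S) = {z}
FOLLOW(A) = {$}
FOLLOW(B) = {z}
FOLLOW(S) = {$}
Therefore, FOLLOW(S) = {$}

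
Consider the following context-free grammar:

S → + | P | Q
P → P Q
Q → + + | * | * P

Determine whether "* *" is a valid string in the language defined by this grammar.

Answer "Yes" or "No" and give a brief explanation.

No - no valid derivation exists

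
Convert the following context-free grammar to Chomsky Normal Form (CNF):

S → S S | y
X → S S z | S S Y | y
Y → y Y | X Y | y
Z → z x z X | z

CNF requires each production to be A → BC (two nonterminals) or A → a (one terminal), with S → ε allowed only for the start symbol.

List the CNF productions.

S → y; TZ → z; X → y; TY → y; Y → y; TX → x; Z → z; S → S S; X → S X0; X0 → S TZ; X → S X1; X1 → S Y; Y → TY Y; Y → X Y; Z → TZ X2; X2 → TX X3; X3 → TZ X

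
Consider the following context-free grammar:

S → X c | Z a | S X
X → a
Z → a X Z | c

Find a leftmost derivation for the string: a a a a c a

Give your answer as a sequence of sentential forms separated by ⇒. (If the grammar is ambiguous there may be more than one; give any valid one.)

S ⇒ Z a ⇒ a X Z a ⇒ a a Z a ⇒ a a a X Z a ⇒ a a a a Z a ⇒ a a a a c a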